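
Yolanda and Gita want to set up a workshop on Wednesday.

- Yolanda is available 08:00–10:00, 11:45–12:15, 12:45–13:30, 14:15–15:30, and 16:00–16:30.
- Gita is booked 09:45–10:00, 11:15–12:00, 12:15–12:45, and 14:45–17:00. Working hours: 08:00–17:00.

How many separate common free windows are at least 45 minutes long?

2

Gita free within 08:00–17:00: 08:00–09:45, 10:00–11:15, 12:00–12:15, 12:45–14:45.
Yolanda ∩ Gita: 08:00–09:45, 12:00–12:15, 12:45–13:30, 14:15–14:45.
Windows ≥ 45 min: 08:00–09:45, 12:45–13:30.
That's 2 windows.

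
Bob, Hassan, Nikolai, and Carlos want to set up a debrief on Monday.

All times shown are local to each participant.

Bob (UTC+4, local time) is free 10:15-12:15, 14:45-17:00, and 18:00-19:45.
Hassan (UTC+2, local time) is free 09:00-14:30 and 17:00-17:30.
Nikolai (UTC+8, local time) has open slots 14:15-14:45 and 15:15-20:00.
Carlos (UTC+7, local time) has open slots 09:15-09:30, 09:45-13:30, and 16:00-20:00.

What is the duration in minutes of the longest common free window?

75 minutes

Bob → UTC: 06:15–08:15, 10:45–13:00, 14:00–15:45.
Hassan → UTC: 07:00–12:30, 15:00–15:30.
Nikolai → UTC: 06:15–06:45, 07:15–12:00.
Carlos → UTC: 02:15–02:30, 02:45–06:30, 09:00–13:00.
Bob ∩ Hassan: 07:00–08:15, 10:45–12:30, 15:00–15:30.
Bob ∩ Hassan ∩ Nikolai: 07:15–08:15, 10:45–12:00.
Bob ∩ Hassan ∩ Nikolai ∩ Carlos: 10:45–12:00.
Single common window of 75 minutes.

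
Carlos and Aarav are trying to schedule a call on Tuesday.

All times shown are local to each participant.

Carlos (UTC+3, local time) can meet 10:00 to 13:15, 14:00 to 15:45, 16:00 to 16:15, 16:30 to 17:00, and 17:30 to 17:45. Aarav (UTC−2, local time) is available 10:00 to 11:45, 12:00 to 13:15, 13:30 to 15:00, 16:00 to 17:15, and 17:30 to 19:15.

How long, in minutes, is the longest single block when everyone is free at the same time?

45 minutes

Carlos → UTC: 07:00–10:15, 11:00–12:45, 13:00–13:15, 13:30–14:00, 14:30–14:45.
Aarav → UTC: 12:00–13:45, 14:00–15:15, 15:30–17:00, 18:00–19:15, 19:30–21:15.
Carlos ∩ Aarav: 12:00–12:45, 13:00–13:15, 13:30–13:45, 14:30–14:45.
Common window lengths: 45, 15, 15, 15 min; longest is 45.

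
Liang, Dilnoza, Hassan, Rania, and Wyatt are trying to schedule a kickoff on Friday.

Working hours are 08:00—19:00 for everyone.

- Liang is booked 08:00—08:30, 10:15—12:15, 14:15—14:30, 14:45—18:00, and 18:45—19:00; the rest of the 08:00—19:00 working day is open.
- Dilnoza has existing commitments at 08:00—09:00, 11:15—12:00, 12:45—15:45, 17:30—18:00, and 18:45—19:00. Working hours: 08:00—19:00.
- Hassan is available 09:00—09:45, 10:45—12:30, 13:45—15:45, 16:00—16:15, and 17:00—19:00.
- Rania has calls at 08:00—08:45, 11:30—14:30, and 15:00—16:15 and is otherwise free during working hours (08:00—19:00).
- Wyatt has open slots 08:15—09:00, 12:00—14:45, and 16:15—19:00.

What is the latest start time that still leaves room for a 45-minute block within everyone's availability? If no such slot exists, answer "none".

18:00

Liang free within 08:00–19:00: 08:30–10:15, 12:15–14:15, 14:30–14:45, 18:00–18:45.
Dilnoza free within 08:00–19:00: 09:00–11:15, 12:00–12:45, 15:45–17:30, 18:00–18:45.
Rania free within 08:00–19:00: 08:45–11:30, 14:30–15:00, 16:15–19:00.
Liang ∩ Dilnoza: 09:00–10:15, 12:15–12:45, 18:00–18:45.
Liang ∩ Dilnoza ∩ Hassan: 09:00–09:45, 12:15–12:30, 18:00–18:45.
Liang ∩ Dilnoza ∩ Hassan ∩ Rania: 09:00–09:45, 18:00–18:45.
Liang ∩ Dilnoza ∩ Hassan ∩ Rania ∩ Wyatt: 18:00–18:45.
Windows ≥ 45 min: 18:00–18:45.
Latest start in the last window 18:00–18:45 is 18:45 − 45 min = 18:00.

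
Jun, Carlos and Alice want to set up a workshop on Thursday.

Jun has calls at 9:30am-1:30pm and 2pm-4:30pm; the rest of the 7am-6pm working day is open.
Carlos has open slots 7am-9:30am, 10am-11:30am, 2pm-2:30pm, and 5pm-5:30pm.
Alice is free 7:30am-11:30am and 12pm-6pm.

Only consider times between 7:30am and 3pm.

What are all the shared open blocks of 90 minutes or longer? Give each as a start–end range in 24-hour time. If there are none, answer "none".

07:30–09:30

Jun free within 07:00–18:00: 07:00–09:30, 13:30–14:00, 16:30–18:00.
Jun ∩ Carlos: 07:00–09:30, 17:00–17:30.
Jun ∩ Carlos ∩ Alice: 07:30–09:30, 17:00–17:30.
Restricted to 07:30–15:00: 07:30–09:30.
Windows ≥ 90 min: 07:30–09:30.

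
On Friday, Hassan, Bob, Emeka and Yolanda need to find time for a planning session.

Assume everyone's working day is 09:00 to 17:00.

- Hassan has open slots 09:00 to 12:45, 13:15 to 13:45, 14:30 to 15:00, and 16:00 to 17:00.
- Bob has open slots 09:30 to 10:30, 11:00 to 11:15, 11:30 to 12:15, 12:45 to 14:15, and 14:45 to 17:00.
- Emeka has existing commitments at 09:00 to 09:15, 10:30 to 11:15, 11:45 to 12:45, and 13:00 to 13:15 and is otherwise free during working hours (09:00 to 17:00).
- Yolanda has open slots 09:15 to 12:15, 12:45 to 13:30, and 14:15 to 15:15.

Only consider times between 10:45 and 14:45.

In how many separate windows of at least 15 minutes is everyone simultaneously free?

Emeka free within 09:00–17:00: 09:15–10:30, 11:15–11:45, 12:45–13:00, 13:15–17:00.
Hassan ∩ Bob: 09:30–10:30, 11:00–11:15, 11:30–12:15, 13:15–13:45, 14:45–15:00, 16:00–17:00.
Hassan ∩ Bob ∩ Emeka: 09:30–10:30, 11:30–11:45, 13:15–13:45, 14:45–15:00, 16:00–17:00.
Hassan ∩ Bob ∩ Emeka ∩ Yolanda: 09:30–10:30, 11:30–11:45, 13:15–13:30, 14:45–15:00.
Restricted to 10:45–14:45: 11:30–11:45, 13:15–13:30.
Windows ≥ 15 min: 11:30–11:45, 13:15–13:30.
That's 2 windows.

2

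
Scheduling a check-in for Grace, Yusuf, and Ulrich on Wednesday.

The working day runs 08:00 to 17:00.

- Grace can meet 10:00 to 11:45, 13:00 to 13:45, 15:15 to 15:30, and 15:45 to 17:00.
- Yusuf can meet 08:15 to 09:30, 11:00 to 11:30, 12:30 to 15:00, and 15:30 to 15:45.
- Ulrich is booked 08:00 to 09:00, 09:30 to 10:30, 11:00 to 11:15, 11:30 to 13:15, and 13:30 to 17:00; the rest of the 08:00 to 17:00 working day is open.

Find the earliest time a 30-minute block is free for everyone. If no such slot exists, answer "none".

Ulrich free within 08:00–17:00: 09:00–09:30, 10:30–11:00, 11:15–11:30, 13:15–13:30.
Grace ∩ Yusuf: 11:00–11:30, 13:00–13:45.
Grace ∩ Yusuf ∩ Ulrich: 11:15–11:30, 13:15–13:30.
Windows ≥ 30 min: (none).

none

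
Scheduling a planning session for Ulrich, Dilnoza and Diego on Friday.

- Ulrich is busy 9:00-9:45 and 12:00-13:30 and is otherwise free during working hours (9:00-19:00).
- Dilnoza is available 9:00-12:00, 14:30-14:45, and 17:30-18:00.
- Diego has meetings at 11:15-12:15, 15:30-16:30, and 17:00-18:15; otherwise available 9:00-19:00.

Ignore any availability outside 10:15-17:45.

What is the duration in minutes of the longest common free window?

Ulrich free within 09:00–19:00: 09:45–12:00, 13:30–19:00.
Diego free within 09:00–19:00: 09:00–11:15, 12:15–15:30, 16:30–17:00, 18:15–19:00.
Ulrich ∩ Dilnoza: 09:45–12:00, 14:30–14:45, 17:30–18:00.
Ulrich ∩ Dilnoza ∩ Diego: 09:45–11:15, 14:30–14:45.
Restricted to 10:15–17:45: 10:15–11:15, 14:30–14:45.
Common window lengths: 60, 15 min; longest is 60.

60 minutes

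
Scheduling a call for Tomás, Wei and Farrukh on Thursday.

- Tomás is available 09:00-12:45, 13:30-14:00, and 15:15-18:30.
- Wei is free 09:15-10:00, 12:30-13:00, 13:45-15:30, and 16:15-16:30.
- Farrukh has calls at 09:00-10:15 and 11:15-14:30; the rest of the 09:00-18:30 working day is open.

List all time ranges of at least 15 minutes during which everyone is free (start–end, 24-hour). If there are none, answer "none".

Farrukh free within 09:00–18:30: 10:15–11:15, 14:30–18:30.
Tomás ∩ Wei: 09:15–10:00, 12:30–12:45, 13:45–14:00, 15:15–15:30, 16:15–16:30.
Tomás ∩ Wei ∩ Farrukh: 15:15–15:30, 16:15–16:30.
Windows ≥ 15 min: 15:15–15:30, 16:15–16:30.

15:15–15:30, 16:15–16:30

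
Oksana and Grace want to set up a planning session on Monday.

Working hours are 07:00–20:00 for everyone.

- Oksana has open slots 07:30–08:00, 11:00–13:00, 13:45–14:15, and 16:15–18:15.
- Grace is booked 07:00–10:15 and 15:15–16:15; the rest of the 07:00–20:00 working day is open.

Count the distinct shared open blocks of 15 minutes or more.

Grace free within 07:00–20:00: 10:15–15:15, 16:15–20:00.
Oksana ∩ Grace: 11:00–13:00, 13:45–14:15, 16:15–18:15.
Windows ≥ 15 min: 11:00–13:00, 13:45–14:15, 16:15–18:15.
That's 3 windows.

3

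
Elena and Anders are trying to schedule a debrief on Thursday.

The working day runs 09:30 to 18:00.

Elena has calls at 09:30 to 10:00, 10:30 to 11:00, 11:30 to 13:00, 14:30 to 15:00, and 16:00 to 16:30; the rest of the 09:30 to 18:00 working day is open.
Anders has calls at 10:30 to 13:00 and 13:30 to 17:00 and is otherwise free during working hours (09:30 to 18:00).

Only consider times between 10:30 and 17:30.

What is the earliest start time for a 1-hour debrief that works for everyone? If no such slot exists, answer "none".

Elena free within 09:30–18:00: 10:00–10:30, 11:00–11:30, 13:00–14:30, 15:00–16:00, 16:30–18:00.
Anders free within 09:30–18:00: 09:30–10:30, 13:00–13:30, 17:00–18:00.
Elena ∩ Anders: 10:00–10:30, 13:00–13:30, 17:00–18:00.
Restricted to 10:30–17:30: 13:00–13:30, 17:00–17:30.
Windows ≥ 60 min: (none).

none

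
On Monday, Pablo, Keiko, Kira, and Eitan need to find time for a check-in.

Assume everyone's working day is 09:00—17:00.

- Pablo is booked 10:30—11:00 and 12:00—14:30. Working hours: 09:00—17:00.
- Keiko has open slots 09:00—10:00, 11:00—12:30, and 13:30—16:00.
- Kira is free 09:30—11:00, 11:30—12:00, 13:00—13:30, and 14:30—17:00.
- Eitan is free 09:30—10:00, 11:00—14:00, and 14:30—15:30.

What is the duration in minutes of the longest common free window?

60 minutes

Pablo free within 09:00–17:00: 09:00–10:30, 11:00–12:00, 14:30–17:00.
Pablo ∩ Keiko: 09:00–10:00, 11:00–12:00, 14:30–16:00.
Pablo ∩ Keiko ∩ Kira: 09:30–10:00, 11:30–12:00, 14:30–16:00.
Pablo ∩ Keiko ∩ Kira ∩ Eitan: 09:30–10:00, 11:30–12:00, 14:30–15:30.
Common window lengths: 30, 30, 60 min; longest is 60.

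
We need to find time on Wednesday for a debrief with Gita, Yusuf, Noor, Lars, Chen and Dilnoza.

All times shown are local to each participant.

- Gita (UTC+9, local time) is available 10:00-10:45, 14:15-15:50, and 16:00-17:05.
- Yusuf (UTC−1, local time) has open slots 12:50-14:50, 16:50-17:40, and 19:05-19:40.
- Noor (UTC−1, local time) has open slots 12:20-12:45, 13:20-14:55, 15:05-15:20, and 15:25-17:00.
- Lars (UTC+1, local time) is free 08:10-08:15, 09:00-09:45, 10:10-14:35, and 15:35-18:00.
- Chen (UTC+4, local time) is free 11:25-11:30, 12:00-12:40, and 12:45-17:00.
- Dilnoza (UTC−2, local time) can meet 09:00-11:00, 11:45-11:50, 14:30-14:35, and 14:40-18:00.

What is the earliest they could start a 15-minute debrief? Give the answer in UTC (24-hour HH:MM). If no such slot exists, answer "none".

Gita → UTC: 01:00–01:45, 05:15–06:50, 07:00–08:05.
Yusuf → UTC: 13:50–15:50, 17:50–18:40, 20:05–20:40.
Noor → UTC: 13:20–13:45, 14:20–15:55, 16:05–16:20, 16:25–18:00.
Lars → UTC: 07:10–07:15, 08:00–08:45, 09:10–13:35, 14:35–17:00.
Chen → UTC: 07:25–07:30, 08:00–08:40, 08:45–13:00.
Dilnoza → UTC: 11:00–13:00, 13:45–13:50, 16:30–16:35, 16:40–20:00.
Gita ∩ Yusuf: (none).
Gita ∩ Yusuf ∩ Noor: (none).
Gita ∩ Yusuf ∩ Noor ∩ Lars: (none).
Gita ∩ Yusuf ∩ Noor ∩ Lars ∩ Chen: (none).
Gita ∩ Yusuf ∩ Noor ∩ Lars ∩ Chen ∩ Dilnoza: (none).
Windows ≥ 15 min: (none).

none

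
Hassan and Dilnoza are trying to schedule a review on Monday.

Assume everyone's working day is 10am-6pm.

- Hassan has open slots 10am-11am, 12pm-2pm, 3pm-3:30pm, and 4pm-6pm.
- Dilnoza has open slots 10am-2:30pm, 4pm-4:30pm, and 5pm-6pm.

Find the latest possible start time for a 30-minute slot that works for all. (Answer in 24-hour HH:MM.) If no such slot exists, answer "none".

17:30

Hassan ∩ Dilnoza: 10:00–11:00, 12:00–14:00, 16:00–16:30, 17:00–18:00.
Windows ≥ 30 min: 10:00–11:00, 12:00–14:00, 16:00–16:30, 17:00–18:00.
Latest start in the last window 17:00–18:00 is 18:00 − 30 min = 17:30.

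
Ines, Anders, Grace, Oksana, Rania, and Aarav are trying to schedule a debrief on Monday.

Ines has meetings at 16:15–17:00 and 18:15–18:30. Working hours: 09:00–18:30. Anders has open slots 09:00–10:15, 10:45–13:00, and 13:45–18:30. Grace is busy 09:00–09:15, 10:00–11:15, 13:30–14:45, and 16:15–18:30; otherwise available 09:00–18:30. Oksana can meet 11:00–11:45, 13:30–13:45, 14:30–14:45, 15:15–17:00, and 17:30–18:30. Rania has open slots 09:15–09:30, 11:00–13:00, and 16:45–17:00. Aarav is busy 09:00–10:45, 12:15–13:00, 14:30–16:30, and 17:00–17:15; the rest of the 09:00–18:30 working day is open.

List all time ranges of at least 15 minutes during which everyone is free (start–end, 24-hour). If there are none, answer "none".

Ines free within 09:00–18:30: 09:00–16:15, 17:00–18:15.
Grace free within 09:00–18:30: 09:15–10:00, 11:15–13:30, 14:45–16:15.
Aarav free within 09:00–18:30: 10:45–12:15, 13:00–14:30, 16:30–17:00, 17:15–18:30.
Ines ∩ Anders: 09:00–10:15, 10:45–13:00, 13:45–16:15, 17:00–18:15.
Ines ∩ Anders ∩ Grace: 09:15–10:00, 11:15–13:00, 14:45–16:15.
Ines ∩ Anders ∩ Grace ∩ Oksana: 11:15–11:45, 15:15–16:15.
Ines ∩ Anders ∩ Grace ∩ Oksana ∩ Rania: 11:15–11:45.
Ines ∩ Anders ∩ Grace ∩ Oksana ∩ Rania ∩ Aarav: 11:15–11:45.
Windows ≥ 15 min: 11:15–11:45.

11:15–11:45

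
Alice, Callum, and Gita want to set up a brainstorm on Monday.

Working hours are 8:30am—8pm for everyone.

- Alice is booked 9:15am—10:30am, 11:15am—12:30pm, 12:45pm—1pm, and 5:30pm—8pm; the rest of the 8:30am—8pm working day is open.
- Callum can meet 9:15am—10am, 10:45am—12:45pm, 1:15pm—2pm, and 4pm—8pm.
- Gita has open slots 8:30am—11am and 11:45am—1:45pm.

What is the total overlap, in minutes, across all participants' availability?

60 minutes

Alice free within 08:30–20:00: 08:30–09:15, 10:30–11:15, 12:30–12:45, 13:00–17:30.
Alice ∩ Callum: 10:45–11:15, 12:30–12:45, 13:15–14:00, 16:00–17:30.
Alice ∩ Callum ∩ Gita: 10:45–11:00, 12:30–12:45, 13:15–13:45.
Total common minutes: 15 + 15 + 30 = 60.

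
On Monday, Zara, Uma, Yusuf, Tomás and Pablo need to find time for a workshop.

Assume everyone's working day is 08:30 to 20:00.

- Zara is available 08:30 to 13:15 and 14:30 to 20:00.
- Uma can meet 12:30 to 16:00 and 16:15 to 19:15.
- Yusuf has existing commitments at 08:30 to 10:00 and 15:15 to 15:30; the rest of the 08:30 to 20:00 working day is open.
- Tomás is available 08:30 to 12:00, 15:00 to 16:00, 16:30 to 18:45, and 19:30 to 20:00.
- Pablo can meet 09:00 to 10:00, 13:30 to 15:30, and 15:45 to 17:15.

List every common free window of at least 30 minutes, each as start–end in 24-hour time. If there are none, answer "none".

16:30–17:15

Yusuf free within 08:30–20:00: 10:00–15:15, 15:30–20:00.
Zara ∩ Uma: 12:30–13:15, 14:30–16:00, 16:15–19:15.
Zara ∩ Uma ∩ Yusuf: 12:30–13:15, 14:30–15:15, 15:30–16:00, 16:15–19:15.
Zara ∩ Uma ∩ Yusuf ∩ Tomás: 15:00–15:15, 15:30–16:00, 16:30–18:45.
Zara ∩ Uma ∩ Yusuf ∩ Tomás ∩ Pablo: 15:00–15:15, 15:45–16:00, 16:30–17:15.
Windows ≥ 30 min: 16:30–17:15.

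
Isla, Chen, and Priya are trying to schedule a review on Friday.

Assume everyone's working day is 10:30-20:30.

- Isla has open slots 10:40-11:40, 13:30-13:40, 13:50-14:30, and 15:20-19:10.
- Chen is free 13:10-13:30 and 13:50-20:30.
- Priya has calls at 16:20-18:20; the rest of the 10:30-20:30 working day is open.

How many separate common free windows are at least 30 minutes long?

3

Priya free within 10:30–20:30: 10:30–16:20, 18:20–20:30.
Isla ∩ Chen: 13:50–14:30, 15:20–19:10.
Isla ∩ Chen ∩ Priya: 13:50–14:30, 15:20–16:20, 18:20–19:10.
Windows ≥ 30 min: 13:50–14:30, 15:20–16:20, 18:20–19:10.
That's 3 windows.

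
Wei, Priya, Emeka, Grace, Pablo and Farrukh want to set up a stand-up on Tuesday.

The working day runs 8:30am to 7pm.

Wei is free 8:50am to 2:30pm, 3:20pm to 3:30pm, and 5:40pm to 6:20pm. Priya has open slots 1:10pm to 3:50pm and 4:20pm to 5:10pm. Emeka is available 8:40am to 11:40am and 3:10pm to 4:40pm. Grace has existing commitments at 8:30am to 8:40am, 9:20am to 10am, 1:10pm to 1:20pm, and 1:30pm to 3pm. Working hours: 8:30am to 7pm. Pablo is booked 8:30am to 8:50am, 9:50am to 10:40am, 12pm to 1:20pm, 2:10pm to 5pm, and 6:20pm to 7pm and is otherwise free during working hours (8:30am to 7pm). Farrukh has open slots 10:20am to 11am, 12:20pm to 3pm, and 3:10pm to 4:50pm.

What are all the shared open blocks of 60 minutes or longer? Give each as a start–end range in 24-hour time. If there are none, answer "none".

Grace free within 08:30–19:00: 08:40–09:20, 10:00–13:10, 13:20–13:30, 15:00–19:00.
Pablo free within 08:30–19:00: 08:50–09:50, 10:40–12:00, 13:20–14:10, 17:00–18:20.
Wei ∩ Priya: 13:10–14:30, 15:20–15:30.
Wei ∩ Priya ∩ Emeka: 15:20–15:30.
Wei ∩ Priya ∩ Emeka ∩ Grace: 15:20–15:30.
Wei ∩ Priya ∩ Emeka ∩ Grace ∩ Pablo: (none).
Wei ∩ Priya ∩ Emeka ∩ Grace ∩ Pablo ∩ Farrukh: (none).
Windows ≥ 60 min: (none).

none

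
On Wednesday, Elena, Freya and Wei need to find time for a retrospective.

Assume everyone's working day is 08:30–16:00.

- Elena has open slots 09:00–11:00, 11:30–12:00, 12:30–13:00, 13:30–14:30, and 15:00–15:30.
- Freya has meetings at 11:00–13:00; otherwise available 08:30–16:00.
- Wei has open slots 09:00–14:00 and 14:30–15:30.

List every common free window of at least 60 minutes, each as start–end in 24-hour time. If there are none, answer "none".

Freya free within 08:30–16:00: 08:30–11:00, 13:00–16:00.
Elena ∩ Freya: 09:00–11:00, 13:30–14:30, 15:00–15:30.
Elena ∩ Freya ∩ Wei: 09:00–11:00, 13:30–14:00, 15:00–15:30.
Windows ≥ 60 min: 09:00–11:00.

09:00–11:00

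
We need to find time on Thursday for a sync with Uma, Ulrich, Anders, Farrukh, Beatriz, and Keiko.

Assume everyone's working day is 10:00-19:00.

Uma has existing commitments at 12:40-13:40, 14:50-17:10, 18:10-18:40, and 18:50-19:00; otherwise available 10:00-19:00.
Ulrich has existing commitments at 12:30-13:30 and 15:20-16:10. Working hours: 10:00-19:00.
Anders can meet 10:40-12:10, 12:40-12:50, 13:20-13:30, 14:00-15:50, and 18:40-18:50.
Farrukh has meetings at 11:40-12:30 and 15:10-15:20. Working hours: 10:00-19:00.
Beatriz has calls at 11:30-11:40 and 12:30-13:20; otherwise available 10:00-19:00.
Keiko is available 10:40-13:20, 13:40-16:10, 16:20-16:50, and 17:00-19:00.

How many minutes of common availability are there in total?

Uma free within 10:00–19:00: 10:00–12:40, 13:40–14:50, 17:10–18:10, 18:40–18:50.
Ulrich free within 10:00–19:00: 10:00–12:30, 13:30–15:20, 16:10–19:00.
Farrukh free within 10:00–19:00: 10:00–11:40, 12:30–15:10, 15:20–19:00.
Beatriz free within 10:00–19:00: 10:00–11:30, 11:40–12:30, 13:20–19:00.
Uma ∩ Ulrich: 10:00–12:30, 13:40–14:50, 17:10–18:10, 18:40–18:50.
Uma ∩ Ulrich ∩ Anders: 10:40–12:10, 14:00–14:50, 18:40–18:50.
Uma ∩ Ulrich ∩ Anders ∩ Farrukh: 10:40–11:40, 14:00–14:50, 18:40–18:50.
Uma ∩ Ulrich ∩ Anders ∩ Farrukh ∩ Beatriz: 10:40–11:30, 14:00–14:50, 18:40–18:50.
Uma ∩ Ulrich ∩ Anders ∩ Farrukh ∩ Beatriz ∩ Keiko: 10:40–11:30, 14:00–14:50, 18:40–18:50.
Total common minutes: 50 + 50 + 10 = 110.

110 minutes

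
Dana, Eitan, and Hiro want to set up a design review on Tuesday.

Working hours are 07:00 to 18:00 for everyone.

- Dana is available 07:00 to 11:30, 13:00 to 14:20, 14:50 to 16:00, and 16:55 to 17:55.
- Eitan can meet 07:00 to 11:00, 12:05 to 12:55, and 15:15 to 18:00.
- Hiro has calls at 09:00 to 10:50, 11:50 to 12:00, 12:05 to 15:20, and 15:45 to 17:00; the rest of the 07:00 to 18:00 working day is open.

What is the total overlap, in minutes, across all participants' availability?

Hiro free within 07:00–18:00: 07:00–09:00, 10:50–11:50, 12:00–12:05, 15:20–15:45, 17:00–18:00.
Dana ∩ Eitan: 07:00–11:00, 15:15–16:00, 16:55–17:55.
Dana ∩ Eitan ∩ Hiro: 07:00–09:00, 10:50–11:00, 15:20–15:45, 17:00–17:55.
Total common minutes: 120 + 10 + 25 + 55 = 210.

210 minutes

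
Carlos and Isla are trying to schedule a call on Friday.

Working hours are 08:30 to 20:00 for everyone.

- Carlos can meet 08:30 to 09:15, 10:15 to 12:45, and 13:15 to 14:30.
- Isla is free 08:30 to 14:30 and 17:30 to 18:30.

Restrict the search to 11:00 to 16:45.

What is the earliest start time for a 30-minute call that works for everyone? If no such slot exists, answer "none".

Carlos ∩ Isla: 08:30–09:15, 10:15–12:45, 13:15–14:30.
Restricted to 11:00–16:45: 11:00–12:45, 13:15–14:30.
Windows ≥ 30 min: 11:00–12:45, 13:15–14:30.
Earliest such window starts at 11:00.

11:00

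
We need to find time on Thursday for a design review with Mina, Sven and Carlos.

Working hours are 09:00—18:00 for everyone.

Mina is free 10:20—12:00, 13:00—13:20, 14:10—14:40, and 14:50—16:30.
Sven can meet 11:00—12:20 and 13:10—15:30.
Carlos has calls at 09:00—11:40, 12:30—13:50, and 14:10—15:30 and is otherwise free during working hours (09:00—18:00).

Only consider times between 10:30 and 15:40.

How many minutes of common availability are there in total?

Carlos free within 09:00–18:00: 11:40–12:30, 13:50–14:10, 15:30–18:00.
Mina ∩ Sven: 11:00–12:00, 13:10–13:20, 14:10–14:40, 14:50–15:30.
Mina ∩ Sven ∩ Carlos: 11:40–12:00.
Restricted to 10:30–15:40: 11:40–12:00.
Total common minutes: 20.

20 minutes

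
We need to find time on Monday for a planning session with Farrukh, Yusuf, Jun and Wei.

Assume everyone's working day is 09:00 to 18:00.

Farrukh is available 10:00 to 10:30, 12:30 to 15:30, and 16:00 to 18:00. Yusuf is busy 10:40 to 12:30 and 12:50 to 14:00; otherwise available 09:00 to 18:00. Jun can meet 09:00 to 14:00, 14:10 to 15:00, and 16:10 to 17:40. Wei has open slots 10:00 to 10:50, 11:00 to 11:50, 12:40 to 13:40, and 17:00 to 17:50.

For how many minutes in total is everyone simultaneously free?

Yusuf free within 09:00–18:00: 09:00–10:40, 12:30–12:50, 14:00–18:00.
Farrukh ∩ Yusuf: 10:00–10:30, 12:30–12:50, 14:00–15:30, 16:00–18:00.
Farrukh ∩ Yusuf ∩ Jun: 10:00–10:30, 12:30–12:50, 14:10–15:00, 16:10–17:40.
Farrukh ∩ Yusuf ∩ Jun ∩ Wei: 10:00–10:30, 12:40–12:50, 17:00–17:40.
Total common minutes: 30 + 10 + 40 = 80.

80 minutes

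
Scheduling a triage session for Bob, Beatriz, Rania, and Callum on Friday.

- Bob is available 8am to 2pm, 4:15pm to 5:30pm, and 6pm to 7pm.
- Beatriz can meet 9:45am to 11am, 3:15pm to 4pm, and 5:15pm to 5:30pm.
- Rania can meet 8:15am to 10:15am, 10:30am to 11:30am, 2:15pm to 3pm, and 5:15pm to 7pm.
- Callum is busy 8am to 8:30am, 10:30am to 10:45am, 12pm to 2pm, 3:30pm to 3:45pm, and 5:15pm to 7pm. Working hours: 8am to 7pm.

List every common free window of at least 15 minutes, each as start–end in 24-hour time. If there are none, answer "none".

Callum free within 08:00–19:00: 08:30–10:30, 10:45–12:00, 14:00–15:30, 15:45–17:15.
Bob ∩ Beatriz: 09:45–11:00, 17:15–17:30.
Bob ∩ Beatriz ∩ Rania: 09:45–10:15, 10:30–11:00, 17:15–17:30.
Bob ∩ Beatriz ∩ Rania ∩ Callum: 09:45–10:15, 10:45–11:00.
Windows ≥ 15 min: 09:45–10:15, 10:45–11:00.

09:45–10:15, 10:45–11:00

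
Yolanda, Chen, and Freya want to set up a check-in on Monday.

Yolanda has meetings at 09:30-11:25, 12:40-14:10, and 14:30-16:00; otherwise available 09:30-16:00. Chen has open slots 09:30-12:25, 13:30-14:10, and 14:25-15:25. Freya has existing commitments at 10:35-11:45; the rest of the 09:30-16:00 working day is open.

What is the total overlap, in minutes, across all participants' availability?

45 minutes

Yolanda free within 09:30–16:00: 11:25–12:40, 14:10–14:30.
Freya free within 09:30–16:00: 09:30–10:35, 11:45–16:00.
Yolanda ∩ Chen: 11:25–12:25, 14:25–14:30.
Yolanda ∩ Chen ∩ Freya: 11:45–12:25, 14:25–14:30.
Total common minutes: 40 + 5 = 45.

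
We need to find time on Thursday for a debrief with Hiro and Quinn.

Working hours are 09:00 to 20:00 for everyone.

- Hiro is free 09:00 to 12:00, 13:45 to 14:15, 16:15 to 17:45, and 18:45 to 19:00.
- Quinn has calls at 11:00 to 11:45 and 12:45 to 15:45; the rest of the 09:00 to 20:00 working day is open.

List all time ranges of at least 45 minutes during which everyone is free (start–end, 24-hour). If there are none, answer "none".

Quinn free within 09:00–20:00: 09:00–11:00, 11:45–12:45, 15:45–20:00.
Hiro ∩ Quinn: 09:00–11:00, 11:45–12:00, 16:15–17:45, 18:45–19:00.
Windows ≥ 45 min: 09:00–11:00, 16:15–17:45.

09:00–11:00, 16:15–17:45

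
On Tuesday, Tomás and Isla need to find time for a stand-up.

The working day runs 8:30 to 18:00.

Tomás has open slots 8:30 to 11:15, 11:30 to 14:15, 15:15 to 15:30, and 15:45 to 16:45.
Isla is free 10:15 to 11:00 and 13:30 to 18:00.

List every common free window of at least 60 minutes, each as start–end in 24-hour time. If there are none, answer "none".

15:45–16:45

Tomás ∩ Isla: 10:15–11:00, 13:30–14:15, 15:15–15:30, 15:45–16:45.
Windows ≥ 60 min: 15:45–16:45.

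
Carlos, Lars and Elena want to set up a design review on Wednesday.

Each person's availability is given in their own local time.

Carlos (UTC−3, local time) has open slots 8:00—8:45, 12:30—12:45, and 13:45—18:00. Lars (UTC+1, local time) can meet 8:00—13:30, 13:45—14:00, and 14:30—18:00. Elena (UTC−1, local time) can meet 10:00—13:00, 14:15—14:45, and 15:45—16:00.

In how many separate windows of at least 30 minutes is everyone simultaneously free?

1

Carlos → UTC: 11:00–11:45, 15:30–15:45, 16:45–21:00.
Lars → UTC: 07:00–12:30, 12:45–13:00, 13:30–17:00.
Elena → UTC: 11:00–14:00, 15:15–15:45, 16:45–17:00.
Carlos ∩ Lars: 11:00–11:45, 15:30–15:45, 16:45–17:00.
Carlos ∩ Lars ∩ Elena: 11:00–11:45, 15:30–15:45, 16:45–17:00.
Windows ≥ 30 min: 11:00–11:45.
That's 1 window.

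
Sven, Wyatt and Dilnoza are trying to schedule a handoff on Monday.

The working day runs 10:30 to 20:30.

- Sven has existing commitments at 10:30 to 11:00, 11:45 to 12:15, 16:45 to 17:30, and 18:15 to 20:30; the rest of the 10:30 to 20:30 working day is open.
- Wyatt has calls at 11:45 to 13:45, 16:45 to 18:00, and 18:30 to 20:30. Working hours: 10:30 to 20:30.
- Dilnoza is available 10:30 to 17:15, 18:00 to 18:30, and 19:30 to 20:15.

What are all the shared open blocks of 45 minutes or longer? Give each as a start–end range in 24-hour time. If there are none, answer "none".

11:00–11:45, 13:45–16:45

Sven free within 10:30–20:30: 11:00–11:45, 12:15–16:45, 17:30–18:15.
Wyatt free within 10:30–20:30: 10:30–11:45, 13:45–16:45, 18:00–18:30.
Sven ∩ Wyatt: 11:00–11:45, 13:45–16:45, 18:00–18:15.
Sven ∩ Wyatt ∩ Dilnoza: 11:00–11:45, 13:45–16:45, 18:00–18:15.
Windows ≥ 45 min: 11:00–11:45, 13:45–16:45.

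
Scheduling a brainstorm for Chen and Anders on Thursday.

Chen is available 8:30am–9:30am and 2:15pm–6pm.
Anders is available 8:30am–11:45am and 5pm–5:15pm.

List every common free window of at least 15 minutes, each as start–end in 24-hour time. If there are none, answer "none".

Chen ∩ Anders: 08:30–09:30, 17:00–17:15.
Windows ≥ 15 min: 08:30–09:30, 17:00–17:15.

08:30–09:30, 17:00–17:15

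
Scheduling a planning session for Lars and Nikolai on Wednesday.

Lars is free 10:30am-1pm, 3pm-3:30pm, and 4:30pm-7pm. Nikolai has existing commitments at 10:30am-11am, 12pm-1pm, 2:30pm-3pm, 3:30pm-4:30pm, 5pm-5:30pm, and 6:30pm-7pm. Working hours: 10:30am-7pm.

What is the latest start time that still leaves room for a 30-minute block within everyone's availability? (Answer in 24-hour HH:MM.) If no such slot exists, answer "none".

Nikolai free within 10:30–19:00: 11:00–12:00, 13:00–14:30, 15:00–15:30, 16:30–17:00, 17:30–18:30.
Lars ∩ Nikolai: 11:00–12:00, 15:00–15:30, 16:30–17:00, 17:30–18:30.
Windows ≥ 30 min: 11:00–12:00, 15:00–15:30, 16:30–17:00, 17:30–18:30.
Latest start in the last window 17:30–18:30 is 18:30 − 30 min = 18:00.

18:00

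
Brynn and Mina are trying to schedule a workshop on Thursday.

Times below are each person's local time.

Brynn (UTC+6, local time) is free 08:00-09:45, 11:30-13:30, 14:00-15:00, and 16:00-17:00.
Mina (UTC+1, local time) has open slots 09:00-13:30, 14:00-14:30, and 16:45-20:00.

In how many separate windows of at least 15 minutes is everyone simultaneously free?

Brynn → UTC: 02:00–03:45, 05:30–07:30, 08:00–09:00, 10:00–11:00.
Mina → UTC: 08:00–12:30, 13:00–13:30, 15:45–19:00.
Brynn ∩ Mina: 08:00–09:00, 10:00–11:00.
Windows ≥ 15 min: 08:00–09:00, 10:00–11:00.
That's 2 windows.

2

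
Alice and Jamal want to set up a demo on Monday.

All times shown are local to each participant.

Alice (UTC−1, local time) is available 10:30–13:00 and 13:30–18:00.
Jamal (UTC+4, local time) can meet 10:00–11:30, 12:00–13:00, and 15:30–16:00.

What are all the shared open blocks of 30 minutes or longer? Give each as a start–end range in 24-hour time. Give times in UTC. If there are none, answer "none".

Alice → UTC: 11:30–14:00, 14:30–19:00.
Jamal → UTC: 06:00–07:30, 08:00–09:00, 11:30–12:00.
Alice ∩ Jamal: 11:30–12:00.
Windows ≥ 30 min: 11:30–12:00.

11:30–12:00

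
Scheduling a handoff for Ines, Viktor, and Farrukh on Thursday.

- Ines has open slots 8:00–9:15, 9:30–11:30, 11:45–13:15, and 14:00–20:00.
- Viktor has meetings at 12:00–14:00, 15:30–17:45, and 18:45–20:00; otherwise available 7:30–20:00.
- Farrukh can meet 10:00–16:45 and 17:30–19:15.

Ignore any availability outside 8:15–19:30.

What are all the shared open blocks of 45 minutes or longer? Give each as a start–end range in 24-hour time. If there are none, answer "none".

10:00–11:30, 14:00–15:30, 17:45–18:45

Viktor free within 07:30–20:00: 07:30–12:00, 14:00–15:30, 17:45–18:45.
Ines ∩ Viktor: 08:00–09:15, 09:30–11:30, 11:45–12:00, 14:00–15:30, 17:45–18:45.
Ines ∩ Viktor ∩ Farrukh: 10:00–11:30, 11:45–12:00, 14:00–15:30, 17:45–18:45.
Restricted to 08:15–19:30: 10:00–11:30, 11:45–12:00, 14:00–15:30, 17:45–18:45.
Windows ≥ 45 min: 10:00–11:30, 14:00–15:30, 17:45–18:45.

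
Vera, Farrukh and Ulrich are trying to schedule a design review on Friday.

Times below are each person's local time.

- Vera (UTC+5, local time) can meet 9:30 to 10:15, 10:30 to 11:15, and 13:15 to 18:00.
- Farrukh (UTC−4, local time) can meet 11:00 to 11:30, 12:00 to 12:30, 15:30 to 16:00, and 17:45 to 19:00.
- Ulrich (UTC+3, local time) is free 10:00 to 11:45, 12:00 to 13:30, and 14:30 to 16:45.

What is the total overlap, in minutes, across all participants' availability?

Vera → UTC: 04:30–05:15, 05:30–06:15, 08:15–13:00.
Farrukh → UTC: 15:00–15:30, 16:00–16:30, 19:30–20:00, 21:45–23:00.
Ulrich → UTC: 07:00–08:45, 09:00–10:30, 11:30–13:45.
Vera ∩ Farrukh: (none).
Vera ∩ Farrukh ∩ Ulrich: (none).
Total common minutes: 0.

0 minutes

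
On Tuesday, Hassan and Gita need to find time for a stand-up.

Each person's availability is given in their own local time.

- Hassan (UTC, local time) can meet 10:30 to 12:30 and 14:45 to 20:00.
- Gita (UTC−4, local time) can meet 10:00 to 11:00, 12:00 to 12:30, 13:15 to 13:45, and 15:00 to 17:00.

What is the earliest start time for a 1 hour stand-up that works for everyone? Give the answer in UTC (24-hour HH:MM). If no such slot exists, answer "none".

19:00

Hassan → UTC: 10:30–12:30, 14:45–20:00.
Gita → UTC: 14:00–15:00, 16:00–16:30, 17:15–17:45, 19:00–21:00.
Hassan ∩ Gita: 14:45–15:00, 16:00–16:30, 17:15–17:45, 19:00–20:00.
Windows ≥ 60 min: 19:00–20:00.
Earliest such window starts at 19:00.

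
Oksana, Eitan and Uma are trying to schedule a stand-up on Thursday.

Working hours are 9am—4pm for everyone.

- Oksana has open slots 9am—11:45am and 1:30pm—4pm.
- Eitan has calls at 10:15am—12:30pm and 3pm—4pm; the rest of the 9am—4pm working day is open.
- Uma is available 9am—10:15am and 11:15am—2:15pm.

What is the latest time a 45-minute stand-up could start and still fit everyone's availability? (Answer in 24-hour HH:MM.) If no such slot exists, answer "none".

Eitan free within 09:00–16:00: 09:00–10:15, 12:30–15:00.
Oksana ∩ Eitan: 09:00–10:15, 13:30–15:00.
Oksana ∩ Eitan ∩ Uma: 09:00–10:15, 13:30–14:15.
Windows ≥ 45 min: 09:00–10:15, 13:30–14:15.
Latest start in the last window 13:30–14:15 is 14:15 − 45 min = 13:30.

13:30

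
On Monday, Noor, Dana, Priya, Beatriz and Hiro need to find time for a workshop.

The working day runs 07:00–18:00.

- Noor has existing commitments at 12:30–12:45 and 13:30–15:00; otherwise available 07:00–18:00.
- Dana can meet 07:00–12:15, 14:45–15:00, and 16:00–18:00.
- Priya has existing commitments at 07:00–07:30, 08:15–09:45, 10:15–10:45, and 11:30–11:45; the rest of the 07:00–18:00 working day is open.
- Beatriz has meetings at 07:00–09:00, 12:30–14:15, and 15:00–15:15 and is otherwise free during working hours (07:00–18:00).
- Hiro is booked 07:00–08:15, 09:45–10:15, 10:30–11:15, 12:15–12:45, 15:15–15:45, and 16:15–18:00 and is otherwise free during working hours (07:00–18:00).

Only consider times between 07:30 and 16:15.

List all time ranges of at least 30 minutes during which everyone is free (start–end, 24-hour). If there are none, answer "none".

Noor free within 07:00–18:00: 07:00–12:30, 12:45–13:30, 15:00–18:00.
Priya free within 07:00–18:00: 07:30–08:15, 09:45–10:15, 10:45–11:30, 11:45–18:00.
Beatriz free within 07:00–18:00: 09:00–12:30, 14:15–15:00, 15:15–18:00.
Hiro free within 07:00–18:00: 08:15–09:45, 10:15–10:30, 11:15–12:15, 12:45–15:15, 15:45–16:15.
Noor ∩ Dana: 07:00–12:15, 16:00–18:00.
Noor ∩ Dana ∩ Priya: 07:30–08:15, 09:45–10:15, 10:45–11:30, 11:45–12:15, 16:00–18:00.
Noor ∩ Dana ∩ Priya ∩ Beatriz: 09:45–10:15, 10:45–11:30, 11:45–12:15, 16:00–18:00.
Noor ∩ Dana ∩ Priya ∩ Beatriz ∩ Hiro: 11:15–11:30, 11:45–12:15, 16:00–16:15.
Restricted to 07:30–16:15: 11:15–11:30, 11:45–12:15, 16:00–16:15.
Windows ≥ 30 min: 11:45–12:15.

11:45–12:15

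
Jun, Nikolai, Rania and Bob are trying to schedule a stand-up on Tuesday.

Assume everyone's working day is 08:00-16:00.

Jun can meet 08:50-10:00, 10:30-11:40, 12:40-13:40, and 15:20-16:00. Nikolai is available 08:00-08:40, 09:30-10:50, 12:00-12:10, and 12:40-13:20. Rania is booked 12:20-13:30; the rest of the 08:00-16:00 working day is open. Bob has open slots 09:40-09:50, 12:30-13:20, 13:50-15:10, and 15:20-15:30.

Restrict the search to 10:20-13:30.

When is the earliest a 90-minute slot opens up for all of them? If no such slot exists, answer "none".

Rania free within 08:00–16:00: 08:00–12:20, 13:30–16:00.
Jun ∩ Nikolai: 09:30–10:00, 10:30–10:50, 12:40–13:20.
Jun ∩ Nikolai ∩ Rania: 09:30–10:00, 10:30–10:50.
Jun ∩ Nikolai ∩ Rania ∩ Bob: 09:40–09:50.
Restricted to 10:20–13:30: (none).
Windows ≥ 90 min: (none).

none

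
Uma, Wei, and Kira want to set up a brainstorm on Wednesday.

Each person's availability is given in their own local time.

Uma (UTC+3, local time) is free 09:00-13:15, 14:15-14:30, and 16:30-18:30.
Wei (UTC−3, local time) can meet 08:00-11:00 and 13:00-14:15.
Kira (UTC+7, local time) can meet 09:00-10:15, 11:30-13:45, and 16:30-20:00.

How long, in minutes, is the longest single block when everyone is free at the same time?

Uma → UTC: 06:00–10:15, 11:15–11:30, 13:30–15:30.
Wei → UTC: 11:00–14:00, 16:00–17:15.
Kira → UTC: 02:00–03:15, 04:30–06:45, 09:30–13:00.
Uma ∩ Wei: 11:15–11:30, 13:30–14:00.
Uma ∩ Wei ∩ Kira: 11:15–11:30.
Single common window of 15 minutes.

15 minutes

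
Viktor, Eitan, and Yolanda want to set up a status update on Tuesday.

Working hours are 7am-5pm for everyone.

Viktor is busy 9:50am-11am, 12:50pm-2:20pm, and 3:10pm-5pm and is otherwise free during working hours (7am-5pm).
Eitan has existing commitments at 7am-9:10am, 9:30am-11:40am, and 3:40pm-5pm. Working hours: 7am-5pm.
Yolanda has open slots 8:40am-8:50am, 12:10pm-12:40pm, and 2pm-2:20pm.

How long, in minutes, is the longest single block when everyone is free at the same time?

30 minutes

Viktor free within 07:00–17:00: 07:00–09:50, 11:00–12:50, 14:20–15:10.
Eitan free within 07:00–17:00: 09:10–09:30, 11:40–15:40.
Viktor ∩ Eitan: 09:10–09:30, 11:40–12:50, 14:20–15:10.
Viktor ∩ Eitan ∩ Yolanda: 12:10–12:40.
Single common window of 30 minutes.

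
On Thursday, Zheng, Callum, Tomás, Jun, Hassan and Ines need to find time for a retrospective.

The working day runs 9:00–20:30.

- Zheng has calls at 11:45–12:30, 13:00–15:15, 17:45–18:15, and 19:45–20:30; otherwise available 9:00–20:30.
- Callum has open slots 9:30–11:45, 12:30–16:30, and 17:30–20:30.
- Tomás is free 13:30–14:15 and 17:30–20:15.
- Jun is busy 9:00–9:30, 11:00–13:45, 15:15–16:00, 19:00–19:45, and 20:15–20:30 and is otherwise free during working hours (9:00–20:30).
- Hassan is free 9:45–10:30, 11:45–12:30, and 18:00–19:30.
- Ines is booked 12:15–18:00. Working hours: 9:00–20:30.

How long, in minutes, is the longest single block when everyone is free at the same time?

Zheng free within 09:00–20:30: 09:00–11:45, 12:30–13:00, 15:15–17:45, 18:15–19:45.
Jun free within 09:00–20:30: 09:30–11:00, 13:45–15:15, 16:00–19:00, 19:45–20:15.
Ines free within 09:00–20:30: 09:00–12:15, 18:00–20:30.
Zheng ∩ Callum: 09:30–11:45, 12:30–13:00, 15:15–16:30, 17:30–17:45, 18:15–19:45.
Zheng ∩ Callum ∩ Tomás: 17:30–17:45, 18:15–19:45.
Zheng ∩ Callum ∩ Tomás ∩ Jun: 17:30–17:45, 18:15–19:00.
Zheng ∩ Callum ∩ Tomás ∩ Jun ∩ Hassan: 18:15–19:00.
Zheng ∩ Callum ∩ Tomás ∩ Jun ∩ Hassan ∩ Ines: 18:15–19:00.
Single common window of 45 minutes.

45 minutes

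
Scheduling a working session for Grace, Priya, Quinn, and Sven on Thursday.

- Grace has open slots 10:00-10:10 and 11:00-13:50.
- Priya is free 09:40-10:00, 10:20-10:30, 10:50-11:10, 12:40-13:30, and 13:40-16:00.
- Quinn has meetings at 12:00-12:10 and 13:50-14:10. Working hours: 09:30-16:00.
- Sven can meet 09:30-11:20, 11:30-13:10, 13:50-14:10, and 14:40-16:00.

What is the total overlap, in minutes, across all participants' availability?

Quinn free within 09:30–16:00: 09:30–12:00, 12:10–13:50, 14:10–16:00.
Grace ∩ Priya: 11:00–11:10, 12:40–13:30, 13:40–13:50.
Grace ∩ Priya ∩ Quinn: 11:00–11:10, 12:40–13:30, 13:40–13:50.
Grace ∩ Priya ∩ Quinn ∩ Sven: 11:00–11:10, 12:40–13:10.
Total common minutes: 10 + 30 = 40.

40 minutes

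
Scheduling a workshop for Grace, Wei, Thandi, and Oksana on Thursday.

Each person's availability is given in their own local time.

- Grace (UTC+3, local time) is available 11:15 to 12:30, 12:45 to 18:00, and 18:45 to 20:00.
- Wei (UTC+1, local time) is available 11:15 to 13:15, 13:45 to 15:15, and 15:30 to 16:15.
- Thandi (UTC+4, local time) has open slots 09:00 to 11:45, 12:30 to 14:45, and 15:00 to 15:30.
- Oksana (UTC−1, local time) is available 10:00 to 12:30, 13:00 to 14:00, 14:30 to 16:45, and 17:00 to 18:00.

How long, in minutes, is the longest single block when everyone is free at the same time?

30 minutes

Grace → UTC: 08:15–09:30, 09:45–15:00, 15:45–17:00.
Wei → UTC: 10:15–12:15, 12:45–14:15, 14:30–15:15.
Thandi → UTC: 05:00–07:45, 08:30–10:45, 11:00–11:30.
Oksana → UTC: 11:00–13:30, 14:00–15:00, 15:30–17:45, 18:00–19:00.
Grace ∩ Wei: 10:15–12:15, 12:45–14:15, 14:30–15:00.
Grace ∩ Wei ∩ Thandi: 10:15–10:45, 11:00–11:30.
Grace ∩ Wei ∩ Thandi ∩ Oksana: 11:00–11:30.
Single common window of 30 minutes.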